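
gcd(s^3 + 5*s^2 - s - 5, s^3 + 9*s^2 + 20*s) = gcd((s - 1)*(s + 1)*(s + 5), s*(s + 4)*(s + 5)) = s + 5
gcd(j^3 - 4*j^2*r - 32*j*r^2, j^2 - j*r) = j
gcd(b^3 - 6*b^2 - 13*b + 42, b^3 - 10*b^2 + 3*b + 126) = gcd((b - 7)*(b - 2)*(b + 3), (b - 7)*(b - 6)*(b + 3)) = b^2 - 4*b - 21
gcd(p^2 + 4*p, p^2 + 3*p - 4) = p + 4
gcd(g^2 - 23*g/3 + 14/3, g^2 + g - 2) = 1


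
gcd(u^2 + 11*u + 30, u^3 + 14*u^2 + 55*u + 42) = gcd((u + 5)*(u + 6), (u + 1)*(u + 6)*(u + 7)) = u + 6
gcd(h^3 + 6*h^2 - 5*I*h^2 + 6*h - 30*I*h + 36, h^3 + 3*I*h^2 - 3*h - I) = h + I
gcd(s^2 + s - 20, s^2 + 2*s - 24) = s - 4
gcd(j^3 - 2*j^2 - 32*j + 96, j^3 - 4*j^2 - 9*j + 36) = j - 4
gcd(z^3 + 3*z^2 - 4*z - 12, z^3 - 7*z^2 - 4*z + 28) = z^2 - 4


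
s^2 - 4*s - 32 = (s - 8)*(s + 4)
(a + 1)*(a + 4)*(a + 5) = a^3 + 10*a^2 + 29*a + 20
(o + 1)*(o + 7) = o^2 + 8*o + 7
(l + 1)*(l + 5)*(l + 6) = l^3 + 12*l^2 + 41*l + 30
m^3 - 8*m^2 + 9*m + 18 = (m - 6)*(m - 3)*(m + 1)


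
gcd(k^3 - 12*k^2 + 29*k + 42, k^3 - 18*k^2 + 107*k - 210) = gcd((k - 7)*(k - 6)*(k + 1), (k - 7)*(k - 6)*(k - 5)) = k^2 - 13*k + 42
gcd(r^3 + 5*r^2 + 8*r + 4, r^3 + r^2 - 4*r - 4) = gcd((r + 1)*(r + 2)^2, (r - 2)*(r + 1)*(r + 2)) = r^2 + 3*r + 2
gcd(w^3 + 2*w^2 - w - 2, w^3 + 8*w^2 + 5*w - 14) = w^2 + w - 2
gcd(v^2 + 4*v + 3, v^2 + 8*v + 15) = v + 3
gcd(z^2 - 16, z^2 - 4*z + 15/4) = 1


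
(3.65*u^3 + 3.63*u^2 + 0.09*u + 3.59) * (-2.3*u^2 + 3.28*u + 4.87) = -8.395*u^5 + 3.623*u^4 + 29.4749*u^3 + 9.7163*u^2 + 12.2135*u + 17.4833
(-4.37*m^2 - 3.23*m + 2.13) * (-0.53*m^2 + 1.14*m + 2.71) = 2.3161*m^4 - 3.2699*m^3 - 16.6538*m^2 - 6.3251*m + 5.7723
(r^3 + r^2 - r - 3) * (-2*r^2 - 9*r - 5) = -2*r^5 - 11*r^4 - 12*r^3 + 10*r^2 + 32*r + 15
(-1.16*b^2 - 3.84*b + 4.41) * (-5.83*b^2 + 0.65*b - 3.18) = 6.7628*b^4 + 21.6332*b^3 - 24.5175*b^2 + 15.0777*b - 14.0238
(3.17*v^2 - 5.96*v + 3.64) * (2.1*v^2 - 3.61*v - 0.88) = 6.657*v^4 - 23.9597*v^3 + 26.37*v^2 - 7.8956*v - 3.2032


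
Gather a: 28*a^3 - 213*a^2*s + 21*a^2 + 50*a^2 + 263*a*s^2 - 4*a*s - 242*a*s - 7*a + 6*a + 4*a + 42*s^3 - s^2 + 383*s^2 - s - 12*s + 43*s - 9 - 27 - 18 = 28*a^3 + a^2*(71 - 213*s) + a*(263*s^2 - 246*s + 3) + 42*s^3 + 382*s^2 + 30*s - 54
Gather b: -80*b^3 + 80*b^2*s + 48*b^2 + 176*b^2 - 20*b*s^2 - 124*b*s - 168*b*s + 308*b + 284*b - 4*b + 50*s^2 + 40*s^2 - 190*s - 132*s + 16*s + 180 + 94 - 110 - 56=-80*b^3 + b^2*(80*s + 224) + b*(-20*s^2 - 292*s + 588) + 90*s^2 - 306*s + 108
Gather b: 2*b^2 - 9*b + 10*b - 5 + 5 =2*b^2 + b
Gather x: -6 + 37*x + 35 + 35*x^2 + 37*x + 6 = 35*x^2 + 74*x + 35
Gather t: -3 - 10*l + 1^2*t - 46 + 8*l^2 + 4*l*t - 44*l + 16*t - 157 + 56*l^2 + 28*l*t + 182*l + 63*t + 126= 64*l^2 + 128*l + t*(32*l + 80) - 80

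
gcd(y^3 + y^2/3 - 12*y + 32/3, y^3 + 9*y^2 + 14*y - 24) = y^2 + 3*y - 4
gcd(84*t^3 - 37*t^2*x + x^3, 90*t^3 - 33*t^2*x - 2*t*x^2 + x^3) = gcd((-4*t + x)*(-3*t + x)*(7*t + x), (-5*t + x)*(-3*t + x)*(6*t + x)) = -3*t + x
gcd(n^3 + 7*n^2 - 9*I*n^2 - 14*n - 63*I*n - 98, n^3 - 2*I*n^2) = n - 2*I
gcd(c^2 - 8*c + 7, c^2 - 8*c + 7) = c^2 - 8*c + 7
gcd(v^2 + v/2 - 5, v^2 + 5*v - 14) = v - 2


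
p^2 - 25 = (p - 5)*(p + 5)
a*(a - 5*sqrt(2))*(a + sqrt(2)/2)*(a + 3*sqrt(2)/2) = a^4 - 3*sqrt(2)*a^3 - 37*a^2/2 - 15*sqrt(2)*a/2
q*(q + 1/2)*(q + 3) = q^3 + 7*q^2/2 + 3*q/2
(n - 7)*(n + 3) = n^2 - 4*n - 21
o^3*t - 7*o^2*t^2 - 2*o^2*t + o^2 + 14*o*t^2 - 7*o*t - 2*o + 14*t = (o - 2)*(o - 7*t)*(o*t + 1)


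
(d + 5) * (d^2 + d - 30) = d^3 + 6*d^2 - 25*d - 150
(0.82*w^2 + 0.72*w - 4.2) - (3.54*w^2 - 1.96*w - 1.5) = -2.72*w^2 + 2.68*w - 2.7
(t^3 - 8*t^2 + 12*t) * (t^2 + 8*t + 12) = t^5 - 40*t^3 + 144*t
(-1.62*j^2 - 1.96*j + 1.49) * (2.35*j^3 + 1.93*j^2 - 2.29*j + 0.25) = -3.807*j^5 - 7.7326*j^4 + 3.4285*j^3 + 6.9591*j^2 - 3.9021*j + 0.3725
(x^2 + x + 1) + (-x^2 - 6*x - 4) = -5*x - 3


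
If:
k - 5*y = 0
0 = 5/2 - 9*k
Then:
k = 5/18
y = 1/18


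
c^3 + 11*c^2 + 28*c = c*(c + 4)*(c + 7)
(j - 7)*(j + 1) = j^2 - 6*j - 7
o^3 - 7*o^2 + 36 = (o - 6)*(o - 3)*(o + 2)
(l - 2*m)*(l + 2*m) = l^2 - 4*m^2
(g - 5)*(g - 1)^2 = g^3 - 7*g^2 + 11*g - 5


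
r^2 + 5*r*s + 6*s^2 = (r + 2*s)*(r + 3*s)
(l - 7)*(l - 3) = l^2 - 10*l + 21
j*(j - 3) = j^2 - 3*j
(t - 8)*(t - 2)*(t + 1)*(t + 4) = t^4 - 5*t^3 - 30*t^2 + 40*t + 64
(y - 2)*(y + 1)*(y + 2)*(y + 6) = y^4 + 7*y^3 + 2*y^2 - 28*y - 24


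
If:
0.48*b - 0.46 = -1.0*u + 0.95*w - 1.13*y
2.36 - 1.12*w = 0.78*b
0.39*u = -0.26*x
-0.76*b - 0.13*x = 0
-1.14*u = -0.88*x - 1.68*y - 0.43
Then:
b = 0.24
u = 0.93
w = 1.94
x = -1.40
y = 1.11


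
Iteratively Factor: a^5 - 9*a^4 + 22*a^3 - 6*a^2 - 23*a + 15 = (a + 1)*(a^4 - 10*a^3 + 32*a^2 - 38*a + 15) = (a - 1)*(a + 1)*(a^3 - 9*a^2 + 23*a - 15) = (a - 1)^2*(a + 1)*(a^2 - 8*a + 15) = (a - 5)*(a - 1)^2*(a + 1)*(a - 3)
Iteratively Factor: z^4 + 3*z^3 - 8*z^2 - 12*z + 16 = (z - 1)*(z^3 + 4*z^2 - 4*z - 16) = (z - 2)*(z - 1)*(z^2 + 6*z + 8) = (z - 2)*(z - 1)*(z + 4)*(z + 2)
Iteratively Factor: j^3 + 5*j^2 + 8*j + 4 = (j + 2)*(j^2 + 3*j + 2) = (j + 1)*(j + 2)*(j + 2)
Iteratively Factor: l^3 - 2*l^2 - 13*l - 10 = (l + 2)*(l^2 - 4*l - 5) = (l - 5)*(l + 2)*(l + 1)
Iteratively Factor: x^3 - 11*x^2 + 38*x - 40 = (x - 4)*(x^2 - 7*x + 10) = (x - 4)*(x - 2)*(x - 5)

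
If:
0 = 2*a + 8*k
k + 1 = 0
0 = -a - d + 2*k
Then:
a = 4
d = -6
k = -1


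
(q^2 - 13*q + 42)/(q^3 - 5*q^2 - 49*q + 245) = (q - 6)/(q^2 + 2*q - 35)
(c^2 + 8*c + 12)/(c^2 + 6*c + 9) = (c^2 + 8*c + 12)/(c^2 + 6*c + 9)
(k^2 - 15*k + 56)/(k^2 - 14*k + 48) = (k - 7)/(k - 6)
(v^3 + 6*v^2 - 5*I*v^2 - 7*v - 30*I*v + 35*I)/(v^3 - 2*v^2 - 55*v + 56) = (v - 5*I)/(v - 8)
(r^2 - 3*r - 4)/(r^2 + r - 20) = (r + 1)/(r + 5)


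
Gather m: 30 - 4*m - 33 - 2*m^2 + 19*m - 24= -2*m^2 + 15*m - 27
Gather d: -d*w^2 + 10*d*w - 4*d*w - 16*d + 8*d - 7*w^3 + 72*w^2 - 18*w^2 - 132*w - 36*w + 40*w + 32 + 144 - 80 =d*(-w^2 + 6*w - 8) - 7*w^3 + 54*w^2 - 128*w + 96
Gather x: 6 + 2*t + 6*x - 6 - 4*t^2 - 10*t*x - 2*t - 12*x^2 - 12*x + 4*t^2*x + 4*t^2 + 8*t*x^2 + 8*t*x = x^2*(8*t - 12) + x*(4*t^2 - 2*t - 6)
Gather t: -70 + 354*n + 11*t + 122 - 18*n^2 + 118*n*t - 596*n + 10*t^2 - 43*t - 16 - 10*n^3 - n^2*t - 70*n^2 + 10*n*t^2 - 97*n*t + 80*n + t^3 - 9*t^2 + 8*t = -10*n^3 - 88*n^2 - 162*n + t^3 + t^2*(10*n + 1) + t*(-n^2 + 21*n - 24) + 36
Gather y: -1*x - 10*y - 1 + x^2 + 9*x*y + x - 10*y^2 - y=x^2 - 10*y^2 + y*(9*x - 11) - 1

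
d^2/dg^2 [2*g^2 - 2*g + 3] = 4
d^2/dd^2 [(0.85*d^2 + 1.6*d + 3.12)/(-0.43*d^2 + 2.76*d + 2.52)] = (-2.60924*d^3 - 8.987688*d^2 + 11.814336*d - 42.834528)/(0.079507*d^6 - 1.530972*d^5 + 8.42886*d^4 - 3.08016*d^3 - 49.39704*d^2 - 52.581312*d - 16.003008)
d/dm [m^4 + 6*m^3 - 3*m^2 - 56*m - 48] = 4*m^3 + 18*m^2 - 6*m - 56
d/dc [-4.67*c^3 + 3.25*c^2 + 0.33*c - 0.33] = -14.01*c^2 + 6.5*c + 0.33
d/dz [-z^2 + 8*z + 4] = 8 - 2*z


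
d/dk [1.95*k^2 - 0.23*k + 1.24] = 3.9*k - 0.23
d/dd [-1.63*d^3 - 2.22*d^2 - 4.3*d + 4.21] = -4.89*d^2 - 4.44*d - 4.3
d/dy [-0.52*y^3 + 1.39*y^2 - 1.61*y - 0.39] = -1.56*y^2 + 2.78*y - 1.61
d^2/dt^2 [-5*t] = 0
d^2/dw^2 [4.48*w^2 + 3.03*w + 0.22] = 8.96000000000000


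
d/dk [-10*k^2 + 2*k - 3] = 2 - 20*k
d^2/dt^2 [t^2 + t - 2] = 2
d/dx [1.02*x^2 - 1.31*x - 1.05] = 2.04*x - 1.31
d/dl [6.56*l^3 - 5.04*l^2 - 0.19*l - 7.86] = 19.68*l^2 - 10.08*l - 0.19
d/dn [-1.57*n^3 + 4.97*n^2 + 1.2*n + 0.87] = -4.71*n^2 + 9.94*n + 1.2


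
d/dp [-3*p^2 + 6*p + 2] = 6 - 6*p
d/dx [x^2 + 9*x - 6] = 2*x + 9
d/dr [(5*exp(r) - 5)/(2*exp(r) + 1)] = 15*exp(r)/(2*exp(r) + 1)^2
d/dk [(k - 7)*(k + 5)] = 2*k - 2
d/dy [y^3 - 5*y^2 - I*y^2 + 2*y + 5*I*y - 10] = 3*y^2 - 10*y - 2*I*y + 2 + 5*I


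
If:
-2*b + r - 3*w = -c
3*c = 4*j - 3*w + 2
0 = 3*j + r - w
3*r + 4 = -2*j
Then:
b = -13*w/7 - 1/7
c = 10/7 - 3*w/7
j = 3*w/7 + 4/7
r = -2*w/7 - 12/7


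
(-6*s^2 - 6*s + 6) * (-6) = 36*s^2 + 36*s - 36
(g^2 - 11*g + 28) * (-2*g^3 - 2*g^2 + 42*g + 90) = -2*g^5 + 20*g^4 + 8*g^3 - 428*g^2 + 186*g + 2520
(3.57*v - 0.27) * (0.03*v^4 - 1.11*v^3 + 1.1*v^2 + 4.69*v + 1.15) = 0.1071*v^5 - 3.9708*v^4 + 4.2267*v^3 + 16.4463*v^2 + 2.8392*v - 0.3105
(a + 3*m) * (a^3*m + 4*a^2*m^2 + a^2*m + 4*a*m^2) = a^4*m + 7*a^3*m^2 + a^3*m + 12*a^2*m^3 + 7*a^2*m^2 + 12*a*m^3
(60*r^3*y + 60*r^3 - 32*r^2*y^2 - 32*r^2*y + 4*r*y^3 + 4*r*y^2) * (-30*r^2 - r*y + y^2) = -1800*r^5*y - 1800*r^5 + 900*r^4*y^2 + 900*r^4*y - 28*r^3*y^3 - 28*r^3*y^2 - 36*r^2*y^4 - 36*r^2*y^3 + 4*r*y^5 + 4*r*y^4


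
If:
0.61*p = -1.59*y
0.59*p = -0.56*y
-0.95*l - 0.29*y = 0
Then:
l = 0.00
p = 0.00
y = 0.00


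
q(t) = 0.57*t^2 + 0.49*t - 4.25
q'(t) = 1.14*t + 0.49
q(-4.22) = 3.83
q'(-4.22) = -4.32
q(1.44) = -2.36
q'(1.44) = 2.13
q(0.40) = -3.96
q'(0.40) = 0.95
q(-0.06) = -4.28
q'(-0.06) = 0.42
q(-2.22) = -2.53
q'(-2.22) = -2.04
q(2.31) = -0.08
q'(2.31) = 3.12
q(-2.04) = -2.88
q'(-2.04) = -1.84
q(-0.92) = -4.22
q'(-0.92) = -0.56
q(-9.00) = 37.51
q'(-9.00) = -9.77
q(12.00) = 83.71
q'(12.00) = 14.17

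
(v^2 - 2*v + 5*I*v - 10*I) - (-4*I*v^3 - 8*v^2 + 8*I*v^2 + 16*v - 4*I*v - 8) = 4*I*v^3 + 9*v^2 - 8*I*v^2 - 18*v + 9*I*v + 8 - 10*I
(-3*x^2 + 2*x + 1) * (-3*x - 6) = 9*x^3 + 12*x^2 - 15*x - 6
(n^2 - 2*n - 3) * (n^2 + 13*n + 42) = n^4 + 11*n^3 + 13*n^2 - 123*n - 126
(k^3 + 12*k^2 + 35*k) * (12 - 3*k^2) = -3*k^5 - 36*k^4 - 93*k^3 + 144*k^2 + 420*k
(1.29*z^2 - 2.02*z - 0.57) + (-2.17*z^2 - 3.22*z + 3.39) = -0.88*z^2 - 5.24*z + 2.82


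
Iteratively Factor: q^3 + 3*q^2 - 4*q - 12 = (q + 3)*(q^2 - 4) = (q - 2)*(q + 3)*(q + 2)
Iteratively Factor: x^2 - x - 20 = (x - 5)*(x + 4)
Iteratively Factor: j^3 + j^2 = (j + 1)*(j^2) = j*(j + 1)*(j)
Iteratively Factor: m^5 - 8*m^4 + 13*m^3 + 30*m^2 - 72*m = (m + 2)*(m^4 - 10*m^3 + 33*m^2 - 36*m) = (m - 3)*(m + 2)*(m^3 - 7*m^2 + 12*m) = m*(m - 3)*(m + 2)*(m^2 - 7*m + 12) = m*(m - 3)^2*(m + 2)*(m - 4)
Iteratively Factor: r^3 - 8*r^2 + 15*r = (r)*(r^2 - 8*r + 15) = r*(r - 3)*(r - 5)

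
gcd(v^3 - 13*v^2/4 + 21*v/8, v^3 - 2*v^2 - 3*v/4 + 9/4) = v - 3/2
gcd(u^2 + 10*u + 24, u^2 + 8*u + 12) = u + 6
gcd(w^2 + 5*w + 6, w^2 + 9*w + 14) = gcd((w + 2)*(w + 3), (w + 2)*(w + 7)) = w + 2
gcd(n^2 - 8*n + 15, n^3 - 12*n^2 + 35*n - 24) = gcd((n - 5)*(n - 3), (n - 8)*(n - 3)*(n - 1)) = n - 3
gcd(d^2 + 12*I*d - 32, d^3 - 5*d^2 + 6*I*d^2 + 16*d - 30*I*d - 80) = d + 8*I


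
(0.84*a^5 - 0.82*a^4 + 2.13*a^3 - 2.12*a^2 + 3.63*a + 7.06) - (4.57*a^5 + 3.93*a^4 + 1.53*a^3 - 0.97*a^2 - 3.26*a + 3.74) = -3.73*a^5 - 4.75*a^4 + 0.6*a^3 - 1.15*a^2 + 6.89*a + 3.32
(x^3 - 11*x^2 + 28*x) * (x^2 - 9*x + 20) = x^5 - 20*x^4 + 147*x^3 - 472*x^2 + 560*x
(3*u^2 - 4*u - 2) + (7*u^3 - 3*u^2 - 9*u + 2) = 7*u^3 - 13*u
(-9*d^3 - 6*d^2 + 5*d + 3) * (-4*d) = 36*d^4 + 24*d^3 - 20*d^2 - 12*d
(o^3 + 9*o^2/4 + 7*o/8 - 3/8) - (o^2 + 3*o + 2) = o^3 + 5*o^2/4 - 17*o/8 - 19/8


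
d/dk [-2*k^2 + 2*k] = 2 - 4*k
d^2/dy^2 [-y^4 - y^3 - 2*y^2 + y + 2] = -12*y^2 - 6*y - 4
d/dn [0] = 0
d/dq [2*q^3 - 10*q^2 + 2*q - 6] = 6*q^2 - 20*q + 2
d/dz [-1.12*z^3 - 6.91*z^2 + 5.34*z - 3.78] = -3.36*z^2 - 13.82*z + 5.34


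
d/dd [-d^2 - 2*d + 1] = -2*d - 2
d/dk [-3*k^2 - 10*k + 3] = -6*k - 10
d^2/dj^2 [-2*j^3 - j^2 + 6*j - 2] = -12*j - 2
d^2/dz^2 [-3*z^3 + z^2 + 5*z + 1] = 2 - 18*z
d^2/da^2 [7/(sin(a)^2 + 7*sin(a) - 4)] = 7*(-4*sin(a)^4 - 21*sin(a)^3 - 59*sin(a)^2 + 14*sin(a) + 106)/(sin(a)^2 + 7*sin(a) - 4)^3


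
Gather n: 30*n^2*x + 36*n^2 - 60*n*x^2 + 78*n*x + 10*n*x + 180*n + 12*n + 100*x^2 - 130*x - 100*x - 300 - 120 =n^2*(30*x + 36) + n*(-60*x^2 + 88*x + 192) + 100*x^2 - 230*x - 420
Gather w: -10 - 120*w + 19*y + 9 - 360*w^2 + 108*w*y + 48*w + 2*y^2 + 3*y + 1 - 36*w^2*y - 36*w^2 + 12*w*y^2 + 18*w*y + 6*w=w^2*(-36*y - 396) + w*(12*y^2 + 126*y - 66) + 2*y^2 + 22*y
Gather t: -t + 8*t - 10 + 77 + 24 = 7*t + 91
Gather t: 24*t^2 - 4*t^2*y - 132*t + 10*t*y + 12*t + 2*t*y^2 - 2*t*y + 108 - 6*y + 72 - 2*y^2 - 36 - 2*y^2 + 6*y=t^2*(24 - 4*y) + t*(2*y^2 + 8*y - 120) - 4*y^2 + 144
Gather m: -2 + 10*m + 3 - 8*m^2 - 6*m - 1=-8*m^2 + 4*m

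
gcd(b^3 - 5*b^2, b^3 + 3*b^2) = b^2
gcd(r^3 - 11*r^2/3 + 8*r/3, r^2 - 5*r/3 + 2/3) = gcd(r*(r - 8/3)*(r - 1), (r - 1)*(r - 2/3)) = r - 1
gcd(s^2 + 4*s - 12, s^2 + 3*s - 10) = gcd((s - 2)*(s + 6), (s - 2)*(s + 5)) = s - 2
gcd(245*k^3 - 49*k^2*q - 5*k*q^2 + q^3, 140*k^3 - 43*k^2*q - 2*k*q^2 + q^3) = -35*k^2 + 2*k*q + q^2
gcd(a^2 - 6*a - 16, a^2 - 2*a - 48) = a - 8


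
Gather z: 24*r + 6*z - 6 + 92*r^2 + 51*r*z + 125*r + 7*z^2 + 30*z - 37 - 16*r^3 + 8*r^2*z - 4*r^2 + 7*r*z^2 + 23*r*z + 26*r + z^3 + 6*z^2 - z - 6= -16*r^3 + 88*r^2 + 175*r + z^3 + z^2*(7*r + 13) + z*(8*r^2 + 74*r + 35) - 49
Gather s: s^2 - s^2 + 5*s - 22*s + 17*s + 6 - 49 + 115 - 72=0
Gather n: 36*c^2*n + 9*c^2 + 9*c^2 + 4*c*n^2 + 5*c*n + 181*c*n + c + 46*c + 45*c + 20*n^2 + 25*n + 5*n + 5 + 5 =18*c^2 + 92*c + n^2*(4*c + 20) + n*(36*c^2 + 186*c + 30) + 10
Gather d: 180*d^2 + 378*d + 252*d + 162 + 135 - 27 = 180*d^2 + 630*d + 270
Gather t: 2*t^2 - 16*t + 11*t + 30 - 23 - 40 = 2*t^2 - 5*t - 33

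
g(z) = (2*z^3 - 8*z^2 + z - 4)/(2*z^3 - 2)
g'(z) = -6*z^2*(2*z^3 - 8*z^2 + z - 4)/(2*z^3 - 2)^2 + (6*z^2 - 16*z + 1)/(2*z^3 - 2) = (4*z^4 - z^3 + 3*z^2 + 8*z - 1/2)/(z^6 - 2*z^3 + 1)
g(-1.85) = 3.13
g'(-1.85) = 0.90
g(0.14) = 2.01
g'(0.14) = 0.68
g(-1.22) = 3.69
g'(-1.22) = 0.62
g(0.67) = 4.52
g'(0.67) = 13.73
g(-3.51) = 2.18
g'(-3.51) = 0.34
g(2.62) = -0.60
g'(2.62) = 0.73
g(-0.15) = 2.16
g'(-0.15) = -1.62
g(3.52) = -0.15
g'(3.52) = 0.35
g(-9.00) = 1.45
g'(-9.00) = 0.05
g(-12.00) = 1.34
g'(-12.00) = 0.03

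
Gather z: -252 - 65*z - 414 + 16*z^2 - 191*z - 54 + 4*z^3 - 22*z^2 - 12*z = 4*z^3 - 6*z^2 - 268*z - 720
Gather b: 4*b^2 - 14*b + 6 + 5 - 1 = 4*b^2 - 14*b + 10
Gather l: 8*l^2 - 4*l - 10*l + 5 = 8*l^2 - 14*l + 5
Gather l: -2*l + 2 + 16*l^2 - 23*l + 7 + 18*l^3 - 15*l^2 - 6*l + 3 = 18*l^3 + l^2 - 31*l + 12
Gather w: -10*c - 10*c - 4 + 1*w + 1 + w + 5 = -20*c + 2*w + 2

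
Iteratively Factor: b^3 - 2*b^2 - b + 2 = (b + 1)*(b^2 - 3*b + 2) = (b - 1)*(b + 1)*(b - 2)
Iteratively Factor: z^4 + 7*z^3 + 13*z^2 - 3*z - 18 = (z + 3)*(z^3 + 4*z^2 + z - 6) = (z - 1)*(z + 3)*(z^2 + 5*z + 6) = (z - 1)*(z + 2)*(z + 3)*(z + 3)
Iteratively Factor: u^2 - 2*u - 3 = (u - 3)*(u + 1)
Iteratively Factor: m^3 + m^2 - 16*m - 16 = (m + 4)*(m^2 - 3*m - 4) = (m + 1)*(m + 4)*(m - 4)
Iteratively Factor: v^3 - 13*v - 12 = (v - 4)*(v^2 + 4*v + 3) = (v - 4)*(v + 1)*(v + 3)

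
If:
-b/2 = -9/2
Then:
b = 9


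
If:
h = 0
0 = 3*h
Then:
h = 0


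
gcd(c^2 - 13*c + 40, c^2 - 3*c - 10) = c - 5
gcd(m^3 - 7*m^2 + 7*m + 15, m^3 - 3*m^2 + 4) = m + 1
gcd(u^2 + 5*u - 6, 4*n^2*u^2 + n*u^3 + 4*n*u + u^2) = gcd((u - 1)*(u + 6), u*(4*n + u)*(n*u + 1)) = 1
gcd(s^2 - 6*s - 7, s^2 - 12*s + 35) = s - 7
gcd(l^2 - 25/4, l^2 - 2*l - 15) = 1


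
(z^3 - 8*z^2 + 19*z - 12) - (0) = z^3 - 8*z^2 + 19*z - 12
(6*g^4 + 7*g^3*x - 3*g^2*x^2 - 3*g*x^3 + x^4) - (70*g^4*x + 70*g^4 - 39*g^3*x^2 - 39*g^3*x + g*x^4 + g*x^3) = -70*g^4*x - 64*g^4 + 39*g^3*x^2 + 46*g^3*x - 3*g^2*x^2 - g*x^4 - 4*g*x^3 + x^4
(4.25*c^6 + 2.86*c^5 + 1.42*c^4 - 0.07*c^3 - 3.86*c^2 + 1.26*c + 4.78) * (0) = 0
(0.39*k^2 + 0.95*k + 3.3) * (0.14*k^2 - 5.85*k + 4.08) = 0.0546*k^4 - 2.1485*k^3 - 3.5043*k^2 - 15.429*k + 13.464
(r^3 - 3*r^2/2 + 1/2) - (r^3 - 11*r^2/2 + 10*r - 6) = 4*r^2 - 10*r + 13/2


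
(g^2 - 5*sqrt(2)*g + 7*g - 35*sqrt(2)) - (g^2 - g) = -5*sqrt(2)*g + 8*g - 35*sqrt(2)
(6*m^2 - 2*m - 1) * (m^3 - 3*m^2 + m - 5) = 6*m^5 - 20*m^4 + 11*m^3 - 29*m^2 + 9*m + 5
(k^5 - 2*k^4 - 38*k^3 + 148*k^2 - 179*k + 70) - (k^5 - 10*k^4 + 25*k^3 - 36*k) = 8*k^4 - 63*k^3 + 148*k^2 - 143*k + 70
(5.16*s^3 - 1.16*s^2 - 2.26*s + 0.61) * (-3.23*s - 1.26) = -16.6668*s^4 - 2.7548*s^3 + 8.7614*s^2 + 0.8773*s - 0.7686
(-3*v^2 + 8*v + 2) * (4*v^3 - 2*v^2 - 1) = -12*v^5 + 38*v^4 - 8*v^3 - v^2 - 8*v - 2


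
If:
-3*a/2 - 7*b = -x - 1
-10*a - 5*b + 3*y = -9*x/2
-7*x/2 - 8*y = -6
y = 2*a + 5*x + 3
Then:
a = 624/11983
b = 837/11983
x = -5188/11983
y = 11257/11983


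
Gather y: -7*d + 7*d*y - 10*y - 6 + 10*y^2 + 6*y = -7*d + 10*y^2 + y*(7*d - 4) - 6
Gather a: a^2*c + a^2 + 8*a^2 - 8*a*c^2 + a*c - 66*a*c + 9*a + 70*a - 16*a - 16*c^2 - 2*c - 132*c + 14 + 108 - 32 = a^2*(c + 9) + a*(-8*c^2 - 65*c + 63) - 16*c^2 - 134*c + 90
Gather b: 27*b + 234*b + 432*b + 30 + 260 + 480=693*b + 770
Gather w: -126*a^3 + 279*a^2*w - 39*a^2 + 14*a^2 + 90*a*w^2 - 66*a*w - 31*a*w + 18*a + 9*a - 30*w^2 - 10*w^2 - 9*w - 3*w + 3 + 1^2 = -126*a^3 - 25*a^2 + 27*a + w^2*(90*a - 40) + w*(279*a^2 - 97*a - 12) + 4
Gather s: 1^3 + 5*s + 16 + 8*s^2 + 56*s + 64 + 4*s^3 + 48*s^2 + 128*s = 4*s^3 + 56*s^2 + 189*s + 81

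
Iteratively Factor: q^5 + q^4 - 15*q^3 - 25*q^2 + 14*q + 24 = (q - 1)*(q^4 + 2*q^3 - 13*q^2 - 38*q - 24) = (q - 1)*(q + 1)*(q^3 + q^2 - 14*q - 24) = (q - 1)*(q + 1)*(q + 3)*(q^2 - 2*q - 8) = (q - 1)*(q + 1)*(q + 2)*(q + 3)*(q - 4)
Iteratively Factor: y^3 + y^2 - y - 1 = (y - 1)*(y^2 + 2*y + 1) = (y - 1)*(y + 1)*(y + 1)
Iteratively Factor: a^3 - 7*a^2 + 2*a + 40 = (a + 2)*(a^2 - 9*a + 20) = (a - 5)*(a + 2)*(a - 4)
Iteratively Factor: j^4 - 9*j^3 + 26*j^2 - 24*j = (j - 3)*(j^3 - 6*j^2 + 8*j) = (j - 4)*(j - 3)*(j^2 - 2*j) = (j - 4)*(j - 3)*(j - 2)*(j)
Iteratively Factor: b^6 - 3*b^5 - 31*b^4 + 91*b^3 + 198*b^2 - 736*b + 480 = (b - 3)*(b^5 - 31*b^3 - 2*b^2 + 192*b - 160) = (b - 5)*(b - 3)*(b^4 + 5*b^3 - 6*b^2 - 32*b + 32) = (b - 5)*(b - 3)*(b - 1)*(b^3 + 6*b^2 - 32) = (b - 5)*(b - 3)*(b - 1)*(b + 4)*(b^2 + 2*b - 8) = (b - 5)*(b - 3)*(b - 2)*(b - 1)*(b + 4)*(b + 4)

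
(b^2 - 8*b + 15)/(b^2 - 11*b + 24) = (b - 5)/(b - 8)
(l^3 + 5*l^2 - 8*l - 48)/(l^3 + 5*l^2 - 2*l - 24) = (l^2 + l - 12)/(l^2 + l - 6)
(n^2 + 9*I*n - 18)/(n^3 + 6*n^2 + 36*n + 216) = (n + 3*I)/(n^2 + 6*n*(1 - I) - 36*I)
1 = 1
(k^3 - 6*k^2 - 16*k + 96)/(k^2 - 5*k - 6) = (k^2 - 16)/(k + 1)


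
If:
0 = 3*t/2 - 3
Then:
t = 2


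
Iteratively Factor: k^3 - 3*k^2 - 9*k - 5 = (k + 1)*(k^2 - 4*k - 5) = (k - 5)*(k + 1)*(k + 1)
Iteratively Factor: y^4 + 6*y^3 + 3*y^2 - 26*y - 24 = (y - 2)*(y^3 + 8*y^2 + 19*y + 12) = (y - 2)*(y + 1)*(y^2 + 7*y + 12) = (y - 2)*(y + 1)*(y + 4)*(y + 3)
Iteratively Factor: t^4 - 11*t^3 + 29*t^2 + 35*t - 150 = (t - 5)*(t^3 - 6*t^2 - t + 30) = (t - 5)*(t - 3)*(t^2 - 3*t - 10) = (t - 5)*(t - 3)*(t + 2)*(t - 5)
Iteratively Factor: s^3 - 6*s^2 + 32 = (s + 2)*(s^2 - 8*s + 16) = (s - 4)*(s + 2)*(s - 4)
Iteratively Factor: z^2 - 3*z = (z - 3)*(z)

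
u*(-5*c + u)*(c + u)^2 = -5*c^3*u - 9*c^2*u^2 - 3*c*u^3 + u^4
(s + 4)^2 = s^2 + 8*s + 16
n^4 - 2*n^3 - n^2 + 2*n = n*(n - 2)*(n - 1)*(n + 1)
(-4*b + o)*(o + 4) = -4*b*o - 16*b + o^2 + 4*o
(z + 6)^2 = z^2 + 12*z + 36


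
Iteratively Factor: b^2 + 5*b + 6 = (b + 3)*(b + 2)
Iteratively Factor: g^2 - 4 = (g - 2)*(g + 2)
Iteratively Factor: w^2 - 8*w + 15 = (w - 3)*(w - 5)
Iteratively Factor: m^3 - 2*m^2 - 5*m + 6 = (m - 1)*(m^2 - m - 6) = (m - 1)*(m + 2)*(m - 3)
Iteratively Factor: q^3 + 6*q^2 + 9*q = (q + 3)*(q^2 + 3*q) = q*(q + 3)*(q + 3)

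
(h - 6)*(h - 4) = h^2 - 10*h + 24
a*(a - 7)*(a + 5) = a^3 - 2*a^2 - 35*a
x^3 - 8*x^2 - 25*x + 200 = (x - 8)*(x - 5)*(x + 5)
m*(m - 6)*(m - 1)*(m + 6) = m^4 - m^3 - 36*m^2 + 36*m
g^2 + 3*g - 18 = (g - 3)*(g + 6)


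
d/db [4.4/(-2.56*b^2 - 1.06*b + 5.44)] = (22.528*b + 4.664)/(2.56*b^2 + 1.06*b - 5.44)^2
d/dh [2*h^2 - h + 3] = 4*h - 1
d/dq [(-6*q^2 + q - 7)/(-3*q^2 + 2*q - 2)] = 3*(-3*q^2 - 6*q + 4)/(9*q^4 - 12*q^3 + 16*q^2 - 8*q + 4)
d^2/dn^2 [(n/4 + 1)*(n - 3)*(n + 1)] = 3*n/2 + 1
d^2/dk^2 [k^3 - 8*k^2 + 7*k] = 6*k - 16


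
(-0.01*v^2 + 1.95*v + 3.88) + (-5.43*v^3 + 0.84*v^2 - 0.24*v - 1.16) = -5.43*v^3 + 0.83*v^2 + 1.71*v + 2.72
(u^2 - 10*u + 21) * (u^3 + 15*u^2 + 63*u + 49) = u^5 + 5*u^4 - 66*u^3 - 266*u^2 + 833*u + 1029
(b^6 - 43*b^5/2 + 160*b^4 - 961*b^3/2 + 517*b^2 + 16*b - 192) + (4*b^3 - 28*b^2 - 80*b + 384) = b^6 - 43*b^5/2 + 160*b^4 - 953*b^3/2 + 489*b^2 - 64*b + 192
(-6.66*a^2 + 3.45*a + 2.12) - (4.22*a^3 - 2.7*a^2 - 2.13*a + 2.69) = -4.22*a^3 - 3.96*a^2 + 5.58*a - 0.57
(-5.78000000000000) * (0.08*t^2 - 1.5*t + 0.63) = -0.4624*t^2 + 8.67*t - 3.6414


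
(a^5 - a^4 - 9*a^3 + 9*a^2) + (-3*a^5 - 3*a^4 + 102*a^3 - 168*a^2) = -2*a^5 - 4*a^4 + 93*a^3 - 159*a^2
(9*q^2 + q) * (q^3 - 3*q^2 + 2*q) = 9*q^5 - 26*q^4 + 15*q^3 + 2*q^2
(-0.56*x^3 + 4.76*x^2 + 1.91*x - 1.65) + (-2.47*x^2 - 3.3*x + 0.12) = -0.56*x^3 + 2.29*x^2 - 1.39*x - 1.53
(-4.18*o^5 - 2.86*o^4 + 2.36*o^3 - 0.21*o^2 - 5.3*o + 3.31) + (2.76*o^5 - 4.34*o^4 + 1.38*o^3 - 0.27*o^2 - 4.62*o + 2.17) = -1.42*o^5 - 7.2*o^4 + 3.74*o^3 - 0.48*o^2 - 9.92*o + 5.48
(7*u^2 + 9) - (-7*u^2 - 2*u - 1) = 14*u^2 + 2*u + 10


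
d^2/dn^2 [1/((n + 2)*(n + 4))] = 2*((n + 2)^2 + (n + 2)*(n + 4) + (n + 4)^2)/((n + 2)^3*(n + 4)^3)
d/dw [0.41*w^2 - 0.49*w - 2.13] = 0.82*w - 0.49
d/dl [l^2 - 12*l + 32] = 2*l - 12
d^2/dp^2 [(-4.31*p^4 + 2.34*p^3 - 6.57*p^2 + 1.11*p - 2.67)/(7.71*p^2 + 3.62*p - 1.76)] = (-512.408142*p^6 - 721.757771999999*p^5 + 12.0300719999996*p^4 + 1062.898202*p^3 - 1736.867634*p^2 - 313.257564*p - 168.99756)/(458.314011*p^6 + 645.562926*p^5 - 10.760076*p^4 - 247.293784*p^3 + 2.456256*p^2 + 33.639936*p - 5.451776)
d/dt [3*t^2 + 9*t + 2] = 6*t + 9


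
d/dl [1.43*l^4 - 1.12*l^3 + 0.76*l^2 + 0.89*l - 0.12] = 5.72*l^3 - 3.36*l^2 + 1.52*l + 0.89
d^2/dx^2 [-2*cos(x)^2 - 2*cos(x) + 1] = 2*cos(x) + 4*cos(2*x)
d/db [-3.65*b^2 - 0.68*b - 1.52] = -7.3*b - 0.68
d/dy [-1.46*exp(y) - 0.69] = -1.46*exp(y)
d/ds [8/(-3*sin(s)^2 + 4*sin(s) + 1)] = 16*(3*sin(s) - 2)*cos(s)/(-3*sin(s)^2 + 4*sin(s) + 1)^2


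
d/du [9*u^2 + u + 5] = 18*u + 1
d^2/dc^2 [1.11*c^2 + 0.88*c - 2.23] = 2.22000000000000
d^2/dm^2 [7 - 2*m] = 0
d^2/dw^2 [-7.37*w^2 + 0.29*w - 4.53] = -14.7400000000000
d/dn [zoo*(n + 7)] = zoo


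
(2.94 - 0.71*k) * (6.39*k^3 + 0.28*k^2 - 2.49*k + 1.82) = -4.5369*k^4 + 18.5878*k^3 + 2.5911*k^2 - 8.6128*k + 5.3508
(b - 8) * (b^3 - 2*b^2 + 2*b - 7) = b^4 - 10*b^3 + 18*b^2 - 23*b + 56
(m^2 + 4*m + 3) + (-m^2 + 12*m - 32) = 16*m - 29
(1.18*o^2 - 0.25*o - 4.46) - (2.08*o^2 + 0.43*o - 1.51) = -0.9*o^2 - 0.68*o - 2.95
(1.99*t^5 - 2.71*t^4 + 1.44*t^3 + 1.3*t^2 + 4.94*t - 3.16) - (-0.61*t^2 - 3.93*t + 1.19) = 1.99*t^5 - 2.71*t^4 + 1.44*t^3 + 1.91*t^2 + 8.87*t - 4.35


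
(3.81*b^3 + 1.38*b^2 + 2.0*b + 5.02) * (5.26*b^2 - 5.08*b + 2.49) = 20.0406*b^5 - 12.096*b^4 + 12.9965*b^3 + 19.6814*b^2 - 20.5216*b + 12.4998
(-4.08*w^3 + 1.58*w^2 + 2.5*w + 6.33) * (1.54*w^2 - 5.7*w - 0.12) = -6.2832*w^5 + 25.6892*w^4 - 4.6664*w^3 - 4.6914*w^2 - 36.381*w - 0.7596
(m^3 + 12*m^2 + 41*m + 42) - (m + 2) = m^3 + 12*m^2 + 40*m + 40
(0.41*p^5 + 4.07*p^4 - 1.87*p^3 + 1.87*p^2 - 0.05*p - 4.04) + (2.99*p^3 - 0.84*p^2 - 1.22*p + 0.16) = 0.41*p^5 + 4.07*p^4 + 1.12*p^3 + 1.03*p^2 - 1.27*p - 3.88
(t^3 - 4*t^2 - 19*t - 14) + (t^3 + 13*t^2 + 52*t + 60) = 2*t^3 + 9*t^2 + 33*t + 46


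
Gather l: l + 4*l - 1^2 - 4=5*l - 5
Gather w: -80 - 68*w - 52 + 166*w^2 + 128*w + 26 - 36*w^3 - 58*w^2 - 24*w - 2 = -36*w^3 + 108*w^2 + 36*w - 108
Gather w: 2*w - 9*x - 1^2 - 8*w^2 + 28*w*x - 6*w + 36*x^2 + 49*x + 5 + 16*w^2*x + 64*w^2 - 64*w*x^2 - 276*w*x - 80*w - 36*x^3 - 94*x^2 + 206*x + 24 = w^2*(16*x + 56) + w*(-64*x^2 - 248*x - 84) - 36*x^3 - 58*x^2 + 246*x + 28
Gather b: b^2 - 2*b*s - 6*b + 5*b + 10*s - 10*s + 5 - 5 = b^2 + b*(-2*s - 1)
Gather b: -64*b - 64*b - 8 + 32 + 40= 64 - 128*b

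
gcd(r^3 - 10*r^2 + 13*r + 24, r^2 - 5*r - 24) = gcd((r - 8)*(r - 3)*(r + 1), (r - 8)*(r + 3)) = r - 8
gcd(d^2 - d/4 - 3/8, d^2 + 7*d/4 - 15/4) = 1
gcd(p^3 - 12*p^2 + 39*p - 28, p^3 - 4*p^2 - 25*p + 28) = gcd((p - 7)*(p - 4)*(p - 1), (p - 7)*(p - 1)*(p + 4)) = p^2 - 8*p + 7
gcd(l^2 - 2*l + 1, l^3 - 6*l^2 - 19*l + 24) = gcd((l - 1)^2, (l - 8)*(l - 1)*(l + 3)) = l - 1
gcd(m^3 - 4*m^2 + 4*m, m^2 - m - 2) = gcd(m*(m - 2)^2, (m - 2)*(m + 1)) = m - 2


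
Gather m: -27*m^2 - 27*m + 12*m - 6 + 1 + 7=-27*m^2 - 15*m + 2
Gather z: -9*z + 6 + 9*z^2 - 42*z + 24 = 9*z^2 - 51*z + 30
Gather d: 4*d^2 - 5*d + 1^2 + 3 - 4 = 4*d^2 - 5*d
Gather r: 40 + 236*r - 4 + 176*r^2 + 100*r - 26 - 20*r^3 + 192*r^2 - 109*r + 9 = -20*r^3 + 368*r^2 + 227*r + 19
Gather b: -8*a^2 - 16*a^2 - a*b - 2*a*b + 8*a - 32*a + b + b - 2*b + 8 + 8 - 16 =-24*a^2 - 3*a*b - 24*a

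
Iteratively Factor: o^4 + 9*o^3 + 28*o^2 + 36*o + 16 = (o + 2)*(o^3 + 7*o^2 + 14*o + 8) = (o + 1)*(o + 2)*(o^2 + 6*o + 8) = (o + 1)*(o + 2)*(o + 4)*(o + 2)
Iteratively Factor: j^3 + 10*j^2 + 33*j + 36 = (j + 3)*(j^2 + 7*j + 12) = (j + 3)^2*(j + 4)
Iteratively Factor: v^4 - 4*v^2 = (v)*(v^3 - 4*v) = v*(v + 2)*(v^2 - 2*v) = v*(v - 2)*(v + 2)*(v)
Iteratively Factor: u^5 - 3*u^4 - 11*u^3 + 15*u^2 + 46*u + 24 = (u + 1)*(u^4 - 4*u^3 - 7*u^2 + 22*u + 24) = (u - 3)*(u + 1)*(u^3 - u^2 - 10*u - 8) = (u - 4)*(u - 3)*(u + 1)*(u^2 + 3*u + 2) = (u - 4)*(u - 3)*(u + 1)^2*(u + 2)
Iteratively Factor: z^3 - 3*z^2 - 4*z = (z + 1)*(z^2 - 4*z) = z*(z + 1)*(z - 4)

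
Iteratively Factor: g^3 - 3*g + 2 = (g - 1)*(g^2 + g - 2) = (g - 1)^2*(g + 2)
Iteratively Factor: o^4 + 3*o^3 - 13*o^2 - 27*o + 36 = (o - 3)*(o^3 + 6*o^2 + 5*o - 12) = (o - 3)*(o + 3)*(o^2 + 3*o - 4) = (o - 3)*(o - 1)*(o + 3)*(o + 4)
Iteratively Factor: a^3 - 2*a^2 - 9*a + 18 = (a - 2)*(a^2 - 9) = (a - 3)*(a - 2)*(a + 3)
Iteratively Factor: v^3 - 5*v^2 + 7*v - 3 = (v - 3)*(v^2 - 2*v + 1) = (v - 3)*(v - 1)*(v - 1)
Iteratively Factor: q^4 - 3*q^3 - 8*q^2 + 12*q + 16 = (q + 1)*(q^3 - 4*q^2 - 4*q + 16) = (q - 4)*(q + 1)*(q^2 - 4) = (q - 4)*(q + 1)*(q + 2)*(q - 2)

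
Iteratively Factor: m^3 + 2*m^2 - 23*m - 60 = (m + 4)*(m^2 - 2*m - 15) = (m + 3)*(m + 4)*(m - 5)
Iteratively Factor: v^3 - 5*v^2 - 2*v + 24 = (v + 2)*(v^2 - 7*v + 12) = (v - 4)*(v + 2)*(v - 3)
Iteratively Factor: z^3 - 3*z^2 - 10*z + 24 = (z - 2)*(z^2 - z - 12) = (z - 4)*(z - 2)*(z + 3)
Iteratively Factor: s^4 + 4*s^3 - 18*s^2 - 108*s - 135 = (s - 5)*(s^3 + 9*s^2 + 27*s + 27) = (s - 5)*(s + 3)*(s^2 + 6*s + 9) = (s - 5)*(s + 3)^2*(s + 3)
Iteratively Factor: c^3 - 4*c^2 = (c)*(c^2 - 4*c) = c*(c - 4)*(c)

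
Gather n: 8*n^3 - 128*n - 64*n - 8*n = 8*n^3 - 200*n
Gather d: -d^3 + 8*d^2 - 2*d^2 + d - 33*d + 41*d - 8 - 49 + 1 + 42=-d^3 + 6*d^2 + 9*d - 14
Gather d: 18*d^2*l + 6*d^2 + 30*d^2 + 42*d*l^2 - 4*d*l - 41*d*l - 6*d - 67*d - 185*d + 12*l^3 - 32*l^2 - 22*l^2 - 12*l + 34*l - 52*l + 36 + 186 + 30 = d^2*(18*l + 36) + d*(42*l^2 - 45*l - 258) + 12*l^3 - 54*l^2 - 30*l + 252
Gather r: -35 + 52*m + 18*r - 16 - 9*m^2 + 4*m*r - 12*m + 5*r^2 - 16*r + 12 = -9*m^2 + 40*m + 5*r^2 + r*(4*m + 2) - 39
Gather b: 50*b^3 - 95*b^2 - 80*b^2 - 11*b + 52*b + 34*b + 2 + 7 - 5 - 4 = 50*b^3 - 175*b^2 + 75*b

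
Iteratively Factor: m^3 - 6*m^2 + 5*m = (m)*(m^2 - 6*m + 5) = m*(m - 1)*(m - 5)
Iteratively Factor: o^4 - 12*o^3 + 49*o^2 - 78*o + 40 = (o - 2)*(o^3 - 10*o^2 + 29*o - 20) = (o - 4)*(o - 2)*(o^2 - 6*o + 5) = (o - 4)*(o - 2)*(o - 1)*(o - 5)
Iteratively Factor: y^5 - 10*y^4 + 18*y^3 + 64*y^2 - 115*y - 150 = (y - 5)*(y^4 - 5*y^3 - 7*y^2 + 29*y + 30) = (y - 5)*(y - 3)*(y^3 - 2*y^2 - 13*y - 10) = (y - 5)^2*(y - 3)*(y^2 + 3*y + 2) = (y - 5)^2*(y - 3)*(y + 1)*(y + 2)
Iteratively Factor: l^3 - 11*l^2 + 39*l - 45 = (l - 3)*(l^2 - 8*l + 15) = (l - 5)*(l - 3)*(l - 3)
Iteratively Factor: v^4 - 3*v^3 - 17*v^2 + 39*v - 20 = (v + 4)*(v^3 - 7*v^2 + 11*v - 5) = (v - 1)*(v + 4)*(v^2 - 6*v + 5) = (v - 5)*(v - 1)*(v + 4)*(v - 1)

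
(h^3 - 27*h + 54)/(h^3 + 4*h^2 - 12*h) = (h^2 - 6*h + 9)/(h*(h - 2))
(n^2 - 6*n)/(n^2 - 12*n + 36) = n/(n - 6)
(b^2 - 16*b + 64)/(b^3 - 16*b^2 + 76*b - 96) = (b - 8)/(b^2 - 8*b + 12)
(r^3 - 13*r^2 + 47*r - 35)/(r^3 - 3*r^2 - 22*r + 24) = (r^2 - 12*r + 35)/(r^2 - 2*r - 24)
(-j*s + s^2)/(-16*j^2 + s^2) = s*(j - s)/(16*j^2 - s^2)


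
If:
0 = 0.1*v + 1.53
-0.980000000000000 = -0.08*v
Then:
No Solution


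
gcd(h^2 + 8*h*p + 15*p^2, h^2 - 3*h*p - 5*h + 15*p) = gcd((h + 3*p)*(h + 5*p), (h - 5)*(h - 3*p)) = 1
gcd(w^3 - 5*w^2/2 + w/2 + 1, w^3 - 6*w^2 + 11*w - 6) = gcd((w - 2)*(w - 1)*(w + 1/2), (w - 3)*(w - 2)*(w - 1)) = w^2 - 3*w + 2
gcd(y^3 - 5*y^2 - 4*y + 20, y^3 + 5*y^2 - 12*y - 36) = y + 2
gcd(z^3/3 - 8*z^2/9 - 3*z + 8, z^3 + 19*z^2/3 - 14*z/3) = 1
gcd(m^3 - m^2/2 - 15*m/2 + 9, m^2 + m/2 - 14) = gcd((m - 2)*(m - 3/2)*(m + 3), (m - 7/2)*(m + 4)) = 1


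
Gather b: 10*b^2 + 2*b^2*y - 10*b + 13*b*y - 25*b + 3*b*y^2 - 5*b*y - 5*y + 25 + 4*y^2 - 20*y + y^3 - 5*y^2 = b^2*(2*y + 10) + b*(3*y^2 + 8*y - 35) + y^3 - y^2 - 25*y + 25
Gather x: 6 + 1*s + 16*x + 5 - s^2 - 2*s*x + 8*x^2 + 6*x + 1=-s^2 + s + 8*x^2 + x*(22 - 2*s) + 12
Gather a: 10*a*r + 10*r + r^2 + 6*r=10*a*r + r^2 + 16*r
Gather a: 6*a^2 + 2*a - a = 6*a^2 + a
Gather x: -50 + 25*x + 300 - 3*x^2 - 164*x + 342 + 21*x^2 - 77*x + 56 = 18*x^2 - 216*x + 648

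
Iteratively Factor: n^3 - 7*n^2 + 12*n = (n)*(n^2 - 7*n + 12) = n*(n - 4)*(n - 3)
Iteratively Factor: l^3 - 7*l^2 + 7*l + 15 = (l - 5)*(l^2 - 2*l - 3) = (l - 5)*(l + 1)*(l - 3)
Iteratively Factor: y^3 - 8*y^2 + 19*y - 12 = (y - 1)*(y^2 - 7*y + 12) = (y - 4)*(y - 1)*(y - 3)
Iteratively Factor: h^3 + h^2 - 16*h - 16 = (h - 4)*(h^2 + 5*h + 4) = (h - 4)*(h + 1)*(h + 4)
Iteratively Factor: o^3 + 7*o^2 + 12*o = (o + 4)*(o^2 + 3*o) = o*(o + 4)*(o + 3)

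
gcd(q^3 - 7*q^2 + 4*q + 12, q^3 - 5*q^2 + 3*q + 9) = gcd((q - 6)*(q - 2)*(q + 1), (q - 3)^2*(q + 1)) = q + 1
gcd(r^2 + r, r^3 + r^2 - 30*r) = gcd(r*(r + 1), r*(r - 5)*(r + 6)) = r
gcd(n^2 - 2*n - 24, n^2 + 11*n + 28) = n + 4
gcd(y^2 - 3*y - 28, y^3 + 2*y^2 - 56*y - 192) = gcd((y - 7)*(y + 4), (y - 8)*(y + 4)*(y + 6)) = y + 4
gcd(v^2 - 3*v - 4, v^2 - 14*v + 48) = 1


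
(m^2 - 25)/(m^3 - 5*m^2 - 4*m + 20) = (m + 5)/(m^2 - 4)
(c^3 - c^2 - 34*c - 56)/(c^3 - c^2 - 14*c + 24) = (c^2 - 5*c - 14)/(c^2 - 5*c + 6)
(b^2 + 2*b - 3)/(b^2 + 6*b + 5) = (b^2 + 2*b - 3)/(b^2 + 6*b + 5)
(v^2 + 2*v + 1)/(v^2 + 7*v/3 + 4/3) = 3*(v + 1)/(3*v + 4)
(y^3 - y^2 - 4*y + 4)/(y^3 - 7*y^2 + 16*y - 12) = (y^2 + y - 2)/(y^2 - 5*y + 6)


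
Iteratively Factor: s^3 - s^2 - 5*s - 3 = (s - 3)*(s^2 + 2*s + 1) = (s - 3)*(s + 1)*(s + 1)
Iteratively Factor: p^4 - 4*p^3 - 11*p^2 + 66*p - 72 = (p - 3)*(p^3 - p^2 - 14*p + 24) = (p - 3)^2*(p^2 + 2*p - 8) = (p - 3)^2*(p - 2)*(p + 4)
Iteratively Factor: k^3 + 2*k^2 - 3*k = (k - 1)*(k^2 + 3*k) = k*(k - 1)*(k + 3)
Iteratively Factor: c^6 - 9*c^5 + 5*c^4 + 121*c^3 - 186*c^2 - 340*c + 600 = (c + 3)*(c^5 - 12*c^4 + 41*c^3 - 2*c^2 - 180*c + 200) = (c - 2)*(c + 3)*(c^4 - 10*c^3 + 21*c^2 + 40*c - 100) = (c - 2)*(c + 2)*(c + 3)*(c^3 - 12*c^2 + 45*c - 50) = (c - 2)^2*(c + 2)*(c + 3)*(c^2 - 10*c + 25) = (c - 5)*(c - 2)^2*(c + 2)*(c + 3)*(c - 5)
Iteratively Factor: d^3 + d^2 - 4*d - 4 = (d + 2)*(d^2 - d - 2) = (d + 1)*(d + 2)*(d - 2)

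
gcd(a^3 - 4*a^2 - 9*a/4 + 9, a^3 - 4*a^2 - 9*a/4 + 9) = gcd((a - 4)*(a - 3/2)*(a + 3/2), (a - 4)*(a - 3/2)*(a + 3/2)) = a^3 - 4*a^2 - 9*a/4 + 9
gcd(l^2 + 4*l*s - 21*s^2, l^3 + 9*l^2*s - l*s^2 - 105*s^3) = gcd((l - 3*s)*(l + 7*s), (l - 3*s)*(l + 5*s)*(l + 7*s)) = -l^2 - 4*l*s + 21*s^2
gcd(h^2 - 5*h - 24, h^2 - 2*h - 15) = h + 3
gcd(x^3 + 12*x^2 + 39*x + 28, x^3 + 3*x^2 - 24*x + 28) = x + 7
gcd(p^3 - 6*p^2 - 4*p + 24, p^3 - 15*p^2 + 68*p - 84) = p^2 - 8*p + 12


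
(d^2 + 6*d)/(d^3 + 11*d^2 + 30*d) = 1/(d + 5)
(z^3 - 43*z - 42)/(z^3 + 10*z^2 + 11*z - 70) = (z^3 - 43*z - 42)/(z^3 + 10*z^2 + 11*z - 70)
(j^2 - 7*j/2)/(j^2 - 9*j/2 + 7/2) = j/(j - 1)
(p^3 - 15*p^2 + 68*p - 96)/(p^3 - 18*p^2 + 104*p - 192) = (p - 3)/(p - 6)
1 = 1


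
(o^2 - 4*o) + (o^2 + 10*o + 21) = 2*o^2 + 6*o + 21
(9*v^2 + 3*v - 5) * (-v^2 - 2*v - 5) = -9*v^4 - 21*v^3 - 46*v^2 - 5*v + 25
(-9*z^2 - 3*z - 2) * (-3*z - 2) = 27*z^3 + 27*z^2 + 12*z + 4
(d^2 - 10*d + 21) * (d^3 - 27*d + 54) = d^5 - 10*d^4 - 6*d^3 + 324*d^2 - 1107*d + 1134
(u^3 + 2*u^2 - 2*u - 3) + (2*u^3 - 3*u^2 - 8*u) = 3*u^3 - u^2 - 10*u - 3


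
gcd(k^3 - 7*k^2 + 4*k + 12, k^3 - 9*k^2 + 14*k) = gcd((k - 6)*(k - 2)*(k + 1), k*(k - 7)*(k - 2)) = k - 2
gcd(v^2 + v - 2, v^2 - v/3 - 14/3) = v + 2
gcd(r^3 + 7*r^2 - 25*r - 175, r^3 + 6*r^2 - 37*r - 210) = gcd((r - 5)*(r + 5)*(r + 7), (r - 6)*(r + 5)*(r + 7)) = r^2 + 12*r + 35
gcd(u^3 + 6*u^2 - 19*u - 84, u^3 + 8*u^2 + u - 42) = u^2 + 10*u + 21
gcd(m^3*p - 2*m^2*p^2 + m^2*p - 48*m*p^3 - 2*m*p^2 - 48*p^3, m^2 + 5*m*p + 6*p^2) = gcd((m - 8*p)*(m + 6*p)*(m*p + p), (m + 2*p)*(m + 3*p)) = 1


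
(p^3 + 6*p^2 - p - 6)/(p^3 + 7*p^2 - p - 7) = (p + 6)/(p + 7)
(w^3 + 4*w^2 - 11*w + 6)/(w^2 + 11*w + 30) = (w^2 - 2*w + 1)/(w + 5)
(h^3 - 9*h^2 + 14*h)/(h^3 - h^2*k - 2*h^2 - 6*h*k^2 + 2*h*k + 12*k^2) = h*(h - 7)/(h^2 - h*k - 6*k^2)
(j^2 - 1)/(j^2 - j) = (j + 1)/j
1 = 1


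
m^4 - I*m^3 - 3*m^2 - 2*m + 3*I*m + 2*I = (m - 2)*(m + 1)^2*(m - I)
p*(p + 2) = p^2 + 2*p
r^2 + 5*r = r*(r + 5)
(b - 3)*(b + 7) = b^2 + 4*b - 21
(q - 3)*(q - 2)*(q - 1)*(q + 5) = q^4 - q^3 - 19*q^2 + 49*q - 30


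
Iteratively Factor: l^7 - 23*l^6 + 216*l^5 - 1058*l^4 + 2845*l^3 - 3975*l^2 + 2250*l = (l - 2)*(l^6 - 21*l^5 + 174*l^4 - 710*l^3 + 1425*l^2 - 1125*l) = (l - 5)*(l - 2)*(l^5 - 16*l^4 + 94*l^3 - 240*l^2 + 225*l) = (l - 5)*(l - 3)*(l - 2)*(l^4 - 13*l^3 + 55*l^2 - 75*l) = (l - 5)*(l - 3)^2*(l - 2)*(l^3 - 10*l^2 + 25*l) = (l - 5)^2*(l - 3)^2*(l - 2)*(l^2 - 5*l) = l*(l - 5)^2*(l - 3)^2*(l - 2)*(l - 5)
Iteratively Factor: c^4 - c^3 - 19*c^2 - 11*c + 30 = (c - 1)*(c^3 - 19*c - 30) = (c - 1)*(c + 3)*(c^2 - 3*c - 10) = (c - 5)*(c - 1)*(c + 3)*(c + 2)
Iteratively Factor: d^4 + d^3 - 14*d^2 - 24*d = (d + 3)*(d^3 - 2*d^2 - 8*d) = (d - 4)*(d + 3)*(d^2 + 2*d) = (d - 4)*(d + 2)*(d + 3)*(d)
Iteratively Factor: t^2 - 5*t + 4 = (t - 4)*(t - 1)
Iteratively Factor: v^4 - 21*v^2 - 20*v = (v + 1)*(v^3 - v^2 - 20*v) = (v - 5)*(v + 1)*(v^2 + 4*v) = v*(v - 5)*(v + 1)*(v + 4)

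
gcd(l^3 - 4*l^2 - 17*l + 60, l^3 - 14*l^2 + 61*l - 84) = l - 3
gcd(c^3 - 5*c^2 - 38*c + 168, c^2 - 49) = c - 7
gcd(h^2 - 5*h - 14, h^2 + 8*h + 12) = h + 2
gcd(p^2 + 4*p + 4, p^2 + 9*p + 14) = p + 2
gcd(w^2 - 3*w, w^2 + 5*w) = w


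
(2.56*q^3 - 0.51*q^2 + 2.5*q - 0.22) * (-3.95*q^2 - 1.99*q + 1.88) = -10.112*q^5 - 3.0799*q^4 - 4.0473*q^3 - 5.0648*q^2 + 5.1378*q - 0.4136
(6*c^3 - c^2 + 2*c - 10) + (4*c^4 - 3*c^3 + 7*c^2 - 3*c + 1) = 4*c^4 + 3*c^3 + 6*c^2 - c - 9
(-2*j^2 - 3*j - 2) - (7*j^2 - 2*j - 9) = -9*j^2 - j + 7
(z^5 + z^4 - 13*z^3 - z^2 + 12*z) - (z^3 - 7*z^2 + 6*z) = z^5 + z^4 - 14*z^3 + 6*z^2 + 6*z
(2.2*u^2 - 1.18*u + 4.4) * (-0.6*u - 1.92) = -1.32*u^3 - 3.516*u^2 - 0.374400000000001*u - 8.448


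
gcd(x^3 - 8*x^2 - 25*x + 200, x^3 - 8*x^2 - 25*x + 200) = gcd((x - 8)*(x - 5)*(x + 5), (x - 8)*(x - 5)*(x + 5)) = x^3 - 8*x^2 - 25*x + 200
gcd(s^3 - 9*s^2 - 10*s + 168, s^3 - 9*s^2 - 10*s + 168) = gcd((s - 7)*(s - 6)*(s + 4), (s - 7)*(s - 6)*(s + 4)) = s^3 - 9*s^2 - 10*s + 168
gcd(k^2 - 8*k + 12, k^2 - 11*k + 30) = k - 6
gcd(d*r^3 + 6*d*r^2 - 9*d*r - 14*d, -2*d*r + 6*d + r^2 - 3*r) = 1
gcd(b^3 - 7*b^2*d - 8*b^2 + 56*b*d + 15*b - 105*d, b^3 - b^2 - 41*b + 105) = b^2 - 8*b + 15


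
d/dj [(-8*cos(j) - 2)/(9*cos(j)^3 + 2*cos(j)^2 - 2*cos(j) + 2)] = 32*(-72*cos(j)^3 - 35*cos(j)^2 - 4*cos(j) + 10)*sin(j)/(-8*sin(j)^2 + 19*cos(j) + 9*cos(3*j) + 16)^2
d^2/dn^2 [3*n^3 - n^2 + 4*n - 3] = 18*n - 2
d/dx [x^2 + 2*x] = 2*x + 2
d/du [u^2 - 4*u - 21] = 2*u - 4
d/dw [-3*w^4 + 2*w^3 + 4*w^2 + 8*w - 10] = -12*w^3 + 6*w^2 + 8*w + 8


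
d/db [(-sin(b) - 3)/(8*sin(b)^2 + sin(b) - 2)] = (8*sin(b)^2 + 48*sin(b) + 5)*cos(b)/(8*sin(b)^2 + sin(b) - 2)^2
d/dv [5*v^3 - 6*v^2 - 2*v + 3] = 15*v^2 - 12*v - 2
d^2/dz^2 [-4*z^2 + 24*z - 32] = -8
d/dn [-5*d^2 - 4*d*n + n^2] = -4*d + 2*n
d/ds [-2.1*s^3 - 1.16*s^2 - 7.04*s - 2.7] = -6.3*s^2 - 2.32*s - 7.04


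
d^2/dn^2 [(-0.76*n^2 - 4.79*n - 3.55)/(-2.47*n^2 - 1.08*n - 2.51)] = (54.39187*n^3 + 101.678538*n^2 - 121.359498*n - 52.129742)/(15.069223*n^6 + 19.766916*n^5 + 54.582801*n^4 + 41.433768*n^3 + 55.466733*n^2 + 20.412324*n + 15.813251)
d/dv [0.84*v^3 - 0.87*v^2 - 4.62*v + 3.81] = 2.52*v^2 - 1.74*v - 4.62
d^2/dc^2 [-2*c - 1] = 0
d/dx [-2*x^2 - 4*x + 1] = -4*x - 4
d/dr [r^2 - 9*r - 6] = 2*r - 9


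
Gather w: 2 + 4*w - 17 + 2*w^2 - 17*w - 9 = 2*w^2 - 13*w - 24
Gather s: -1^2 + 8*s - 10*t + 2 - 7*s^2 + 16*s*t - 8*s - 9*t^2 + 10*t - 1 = -7*s^2 + 16*s*t - 9*t^2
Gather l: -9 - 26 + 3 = -32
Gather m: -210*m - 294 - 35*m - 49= -245*m - 343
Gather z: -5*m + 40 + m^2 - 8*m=m^2 - 13*m + 40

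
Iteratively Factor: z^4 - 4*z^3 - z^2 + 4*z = (z - 4)*(z^3 - z) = (z - 4)*(z - 1)*(z^2 + z) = (z - 4)*(z - 1)*(z + 1)*(z)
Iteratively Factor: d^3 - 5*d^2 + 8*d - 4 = (d - 2)*(d^2 - 3*d + 2) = (d - 2)*(d - 1)*(d - 2)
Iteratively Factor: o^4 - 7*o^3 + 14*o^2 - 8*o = (o - 1)*(o^3 - 6*o^2 + 8*o) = (o - 4)*(o - 1)*(o^2 - 2*o) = o*(o - 4)*(o - 1)*(o - 2)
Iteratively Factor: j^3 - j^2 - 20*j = (j + 4)*(j^2 - 5*j) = (j - 5)*(j + 4)*(j)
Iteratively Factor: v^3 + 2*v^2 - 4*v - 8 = (v - 2)*(v^2 + 4*v + 4) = (v - 2)*(v + 2)*(v + 2)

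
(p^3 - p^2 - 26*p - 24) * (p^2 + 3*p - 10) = p^5 + 2*p^4 - 39*p^3 - 92*p^2 + 188*p + 240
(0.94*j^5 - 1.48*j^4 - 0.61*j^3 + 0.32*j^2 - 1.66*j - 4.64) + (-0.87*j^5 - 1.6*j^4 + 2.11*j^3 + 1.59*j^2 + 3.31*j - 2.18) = 0.07*j^5 - 3.08*j^4 + 1.5*j^3 + 1.91*j^2 + 1.65*j - 6.82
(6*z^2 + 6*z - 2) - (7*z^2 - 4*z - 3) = -z^2 + 10*z + 1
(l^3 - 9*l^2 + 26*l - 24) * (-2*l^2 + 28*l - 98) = -2*l^5 + 46*l^4 - 402*l^3 + 1658*l^2 - 3220*l + 2352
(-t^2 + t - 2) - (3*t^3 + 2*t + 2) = -3*t^3 - t^2 - t - 4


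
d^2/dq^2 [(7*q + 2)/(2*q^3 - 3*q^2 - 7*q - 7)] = 2*(84*q^5 - 78*q^4 + 65*q^3 + 558*q^2 - 231*q - 287)/(8*q^9 - 36*q^8 - 30*q^7 + 141*q^6 + 357*q^5 - 42*q^4 - 931*q^3 - 1470*q^2 - 1029*q - 343)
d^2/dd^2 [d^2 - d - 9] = 2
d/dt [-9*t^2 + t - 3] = 1 - 18*t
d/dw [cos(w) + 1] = -sin(w)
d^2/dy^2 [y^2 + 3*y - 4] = 2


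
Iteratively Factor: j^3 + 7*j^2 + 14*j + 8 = (j + 2)*(j^2 + 5*j + 4) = (j + 1)*(j + 2)*(j + 4)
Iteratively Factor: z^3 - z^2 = (z)*(z^2 - z) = z^2*(z - 1)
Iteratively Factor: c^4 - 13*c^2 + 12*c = (c - 3)*(c^3 + 3*c^2 - 4*c) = (c - 3)*(c + 4)*(c^2 - c) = (c - 3)*(c - 1)*(c + 4)*(c)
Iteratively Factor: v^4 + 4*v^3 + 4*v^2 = (v + 2)*(v^3 + 2*v^2) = v*(v + 2)*(v^2 + 2*v) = v^2*(v + 2)*(v + 2)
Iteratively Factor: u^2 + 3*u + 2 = (u + 1)*(u + 2)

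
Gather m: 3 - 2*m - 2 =1 - 2*m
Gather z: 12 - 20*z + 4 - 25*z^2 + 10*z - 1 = -25*z^2 - 10*z + 15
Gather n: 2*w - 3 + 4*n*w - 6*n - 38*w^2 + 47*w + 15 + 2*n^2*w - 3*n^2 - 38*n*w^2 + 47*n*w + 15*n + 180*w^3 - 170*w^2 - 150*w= n^2*(2*w - 3) + n*(-38*w^2 + 51*w + 9) + 180*w^3 - 208*w^2 - 101*w + 12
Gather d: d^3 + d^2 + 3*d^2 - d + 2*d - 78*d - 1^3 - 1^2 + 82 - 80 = d^3 + 4*d^2 - 77*d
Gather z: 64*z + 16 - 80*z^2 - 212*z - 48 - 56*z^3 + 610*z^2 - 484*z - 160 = -56*z^3 + 530*z^2 - 632*z - 192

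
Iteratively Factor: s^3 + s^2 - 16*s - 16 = (s - 4)*(s^2 + 5*s + 4) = (s - 4)*(s + 4)*(s + 1)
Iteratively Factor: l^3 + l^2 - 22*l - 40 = (l + 4)*(l^2 - 3*l - 10) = (l + 2)*(l + 4)*(l - 5)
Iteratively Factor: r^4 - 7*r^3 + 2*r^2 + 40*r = (r)*(r^3 - 7*r^2 + 2*r + 40) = r*(r - 5)*(r^2 - 2*r - 8) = r*(r - 5)*(r + 2)*(r - 4)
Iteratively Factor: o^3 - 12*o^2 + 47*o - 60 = (o - 4)*(o^2 - 8*o + 15) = (o - 4)*(o - 3)*(o - 5)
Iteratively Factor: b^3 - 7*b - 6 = (b + 1)*(b^2 - b - 6) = (b + 1)*(b + 2)*(b - 3)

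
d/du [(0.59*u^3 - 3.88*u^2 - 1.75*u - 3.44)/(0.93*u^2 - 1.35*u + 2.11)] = (0.5487*u^4 - 1.593*u^3 + 10.6002*u^2 - 9.9752*u - 8.3365)/(0.8649*u^4 - 2.511*u^3 + 5.7471*u^2 - 5.697*u + 4.4521)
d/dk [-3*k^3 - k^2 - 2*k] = -9*k^2 - 2*k - 2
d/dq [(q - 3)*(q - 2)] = 2*q - 5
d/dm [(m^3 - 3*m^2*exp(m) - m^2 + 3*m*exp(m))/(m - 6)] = (-3*m^3*exp(m) + 2*m^3 + 18*m^2*exp(m) - 19*m^2 + 18*m*exp(m) + 12*m - 18*exp(m))/(m^2 - 12*m + 36)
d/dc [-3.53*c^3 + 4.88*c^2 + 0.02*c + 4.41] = -10.59*c^2 + 9.76*c + 0.02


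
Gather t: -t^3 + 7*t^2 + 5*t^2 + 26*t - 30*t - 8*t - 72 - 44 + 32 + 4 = -t^3 + 12*t^2 - 12*t - 80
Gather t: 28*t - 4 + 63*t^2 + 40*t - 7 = 63*t^2 + 68*t - 11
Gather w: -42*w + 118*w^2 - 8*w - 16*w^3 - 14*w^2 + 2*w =-16*w^3 + 104*w^2 - 48*w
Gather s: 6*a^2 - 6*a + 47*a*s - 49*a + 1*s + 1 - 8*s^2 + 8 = 6*a^2 - 55*a - 8*s^2 + s*(47*a + 1) + 9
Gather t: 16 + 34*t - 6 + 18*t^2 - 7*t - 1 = 18*t^2 + 27*t + 9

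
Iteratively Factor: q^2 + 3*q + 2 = (q + 1)*(q + 2)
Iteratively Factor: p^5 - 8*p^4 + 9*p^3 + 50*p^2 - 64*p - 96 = (p - 3)*(p^4 - 5*p^3 - 6*p^2 + 32*p + 32) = (p - 4)*(p - 3)*(p^3 - p^2 - 10*p - 8) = (p - 4)*(p - 3)*(p + 1)*(p^2 - 2*p - 8) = (p - 4)*(p - 3)*(p + 1)*(p + 2)*(p - 4)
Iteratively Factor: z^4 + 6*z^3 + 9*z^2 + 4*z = (z)*(z^3 + 6*z^2 + 9*z + 4) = z*(z + 1)*(z^2 + 5*z + 4) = z*(z + 1)*(z + 4)*(z + 1)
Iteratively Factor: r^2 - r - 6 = (r - 3)*(r + 2)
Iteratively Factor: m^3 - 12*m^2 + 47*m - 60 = (m - 3)*(m^2 - 9*m + 20) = (m - 5)*(m - 3)*(m - 4)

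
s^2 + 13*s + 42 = (s + 6)*(s + 7)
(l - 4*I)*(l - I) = l^2 - 5*I*l - 4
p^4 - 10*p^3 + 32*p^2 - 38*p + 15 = (p - 5)*(p - 3)*(p - 1)^2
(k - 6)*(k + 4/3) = k^2 - 14*k/3 - 8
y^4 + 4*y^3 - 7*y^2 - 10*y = y*(y - 2)*(y + 1)*(y + 5)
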